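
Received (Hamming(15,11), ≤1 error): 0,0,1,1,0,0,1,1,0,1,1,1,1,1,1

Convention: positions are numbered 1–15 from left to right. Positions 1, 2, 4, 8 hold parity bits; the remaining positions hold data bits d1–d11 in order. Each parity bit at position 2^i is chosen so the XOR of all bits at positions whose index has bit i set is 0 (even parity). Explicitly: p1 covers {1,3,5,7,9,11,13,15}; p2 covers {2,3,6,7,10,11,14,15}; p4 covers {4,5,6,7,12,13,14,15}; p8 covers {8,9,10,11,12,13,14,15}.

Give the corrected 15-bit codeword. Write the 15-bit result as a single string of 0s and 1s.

s1 (pos 1,3,5,7,9,11,13,15): 0⊕1⊕0⊕1⊕0⊕1⊕1⊕1 = 1
s2 (pos 2,3,6,7,10,11,14,15): 0⊕1⊕0⊕1⊕1⊕1⊕1⊕1 = 0
s4 (pos 4,5,6,7,12,13,14,15): 1⊕0⊕0⊕1⊕1⊕1⊕1⊕1 = 0
s8 (pos 8,9,10,11,12,13,14,15): 1⊕0⊕1⊕1⊕1⊕1⊕1⊕1 = 1
Syndrome s8…s1 = 1001 → error at position 9.
Flip position 9: 001100110111111 → 001100111111111

001100111111111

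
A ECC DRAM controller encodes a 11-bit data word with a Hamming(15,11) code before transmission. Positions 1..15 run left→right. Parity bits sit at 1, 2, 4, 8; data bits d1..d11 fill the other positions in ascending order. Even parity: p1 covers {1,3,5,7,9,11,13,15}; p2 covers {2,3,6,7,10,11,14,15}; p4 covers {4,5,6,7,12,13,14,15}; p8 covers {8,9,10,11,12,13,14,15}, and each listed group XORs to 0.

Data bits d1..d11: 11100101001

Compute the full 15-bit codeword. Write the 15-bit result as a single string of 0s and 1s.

101011010101001

Place data at non-parity positions: p1 p2 1 p4 1 1 0 p8 0 1 0 1 0 0 1
p1 (pos 1,3,5,7,9,11,13,15): XOR of data positions = 1⊕1⊕0⊕0⊕0⊕0⊕1 = 1
p2 (pos 2,3,6,7,10,11,14,15): XOR of data positions = 1⊕1⊕0⊕1⊕0⊕0⊕1 = 0
p4 (pos 4,5,6,7,12,13,14,15): XOR of data positions = 1⊕1⊕0⊕1⊕0⊕0⊕1 = 0
p8 (pos 8,9,10,11,12,13,14,15): XOR of data positions = 0⊕1⊕0⊕1⊕0⊕0⊕1 = 1
Codeword: 101011010101001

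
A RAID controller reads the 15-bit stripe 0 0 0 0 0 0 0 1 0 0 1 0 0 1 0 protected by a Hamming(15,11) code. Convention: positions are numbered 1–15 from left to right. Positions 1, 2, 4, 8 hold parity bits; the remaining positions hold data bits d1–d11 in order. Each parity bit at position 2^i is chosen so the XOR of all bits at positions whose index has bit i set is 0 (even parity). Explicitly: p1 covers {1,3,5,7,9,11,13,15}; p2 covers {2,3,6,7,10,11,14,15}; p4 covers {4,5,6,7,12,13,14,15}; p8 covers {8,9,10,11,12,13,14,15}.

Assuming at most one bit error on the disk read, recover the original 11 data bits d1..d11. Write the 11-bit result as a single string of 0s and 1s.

00000010110

s1 (pos 1,3,5,7,9,11,13,15): 0⊕0⊕0⊕0⊕0⊕1⊕0⊕0 = 1
s2 (pos 2,3,6,7,10,11,14,15): 0⊕0⊕0⊕0⊕0⊕1⊕1⊕0 = 0
s4 (pos 4,5,6,7,12,13,14,15): 0⊕0⊕0⊕0⊕0⊕0⊕1⊕0 = 1
s8 (pos 8,9,10,11,12,13,14,15): 1⊕0⊕0⊕1⊕0⊕0⊕1⊕0 = 1
Syndrome s8…s1 = 1101 → error at position 13.
Flip position 13: 000000010010010 → 000000010010110
Read data bits from positions 3,5,6,7,9,10,11,12,13,14,15: 00000010110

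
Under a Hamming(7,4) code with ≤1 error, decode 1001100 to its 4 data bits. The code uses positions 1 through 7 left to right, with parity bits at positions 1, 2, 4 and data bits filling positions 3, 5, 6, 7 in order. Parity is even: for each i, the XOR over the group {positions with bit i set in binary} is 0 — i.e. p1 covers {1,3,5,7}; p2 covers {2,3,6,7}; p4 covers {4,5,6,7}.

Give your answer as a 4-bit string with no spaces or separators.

0100

s1 (pos 1,3,5,7): 1⊕0⊕1⊕0 = 0
s2 (pos 2,3,6,7): 0⊕0⊕0⊕0 = 0
s4 (pos 4,5,6,7): 1⊕1⊕0⊕0 = 0
Syndrome s4…s1 = 000 → no error.
Read data bits from positions 3,5,6,7: 0100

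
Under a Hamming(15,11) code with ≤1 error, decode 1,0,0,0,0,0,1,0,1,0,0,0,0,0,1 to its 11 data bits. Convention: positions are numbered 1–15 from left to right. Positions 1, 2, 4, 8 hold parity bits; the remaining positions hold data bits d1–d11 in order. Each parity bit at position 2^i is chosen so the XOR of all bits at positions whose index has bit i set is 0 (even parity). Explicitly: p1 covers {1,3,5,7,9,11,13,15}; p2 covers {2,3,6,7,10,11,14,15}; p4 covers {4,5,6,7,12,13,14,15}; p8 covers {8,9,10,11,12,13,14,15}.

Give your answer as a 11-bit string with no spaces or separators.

00011000001

s1 (pos 1,3,5,7,9,11,13,15): 1⊕0⊕0⊕1⊕1⊕0⊕0⊕1 = 0
s2 (pos 2,3,6,7,10,11,14,15): 0⊕0⊕0⊕1⊕0⊕0⊕0⊕1 = 0
s4 (pos 4,5,6,7,12,13,14,15): 0⊕0⊕0⊕1⊕0⊕0⊕0⊕1 = 0
s8 (pos 8,9,10,11,12,13,14,15): 0⊕1⊕0⊕0⊕0⊕0⊕0⊕1 = 0
Syndrome s8…s1 = 0000 → no error.
Read data bits from positions 3,5,6,7,9,10,11,12,13,14,15: 00011000001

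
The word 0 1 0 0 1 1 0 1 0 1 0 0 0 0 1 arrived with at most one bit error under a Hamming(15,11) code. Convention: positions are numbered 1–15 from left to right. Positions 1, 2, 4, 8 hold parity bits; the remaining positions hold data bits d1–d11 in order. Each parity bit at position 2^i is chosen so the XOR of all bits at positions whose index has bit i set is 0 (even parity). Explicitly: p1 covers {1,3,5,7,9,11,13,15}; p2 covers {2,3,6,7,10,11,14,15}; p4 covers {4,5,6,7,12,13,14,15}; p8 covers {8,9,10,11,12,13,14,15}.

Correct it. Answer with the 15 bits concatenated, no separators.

010011010101001

s1 (pos 1,3,5,7,9,11,13,15): 0⊕0⊕1⊕0⊕0⊕0⊕0⊕1 = 0
s2 (pos 2,3,6,7,10,11,14,15): 1⊕0⊕1⊕0⊕1⊕0⊕0⊕1 = 0
s4 (pos 4,5,6,7,12,13,14,15): 0⊕1⊕1⊕0⊕0⊕0⊕0⊕1 = 1
s8 (pos 8,9,10,11,12,13,14,15): 1⊕0⊕1⊕0⊕0⊕0⊕0⊕1 = 1
Syndrome s8…s1 = 1100 → error at position 12.
Flip position 12: 010011010100001 → 010011010101001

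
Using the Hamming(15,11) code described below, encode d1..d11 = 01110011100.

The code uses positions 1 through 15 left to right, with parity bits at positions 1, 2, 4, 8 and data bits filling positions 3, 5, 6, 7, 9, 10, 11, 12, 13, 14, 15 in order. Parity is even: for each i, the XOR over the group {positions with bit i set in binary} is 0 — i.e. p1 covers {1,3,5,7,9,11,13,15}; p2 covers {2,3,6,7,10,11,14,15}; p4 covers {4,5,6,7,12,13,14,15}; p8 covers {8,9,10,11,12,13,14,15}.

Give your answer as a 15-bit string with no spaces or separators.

010111110011100

Place data at non-parity positions: p1 p2 0 p4 1 1 1 p8 0 0 1 1 1 0 0
p1 (pos 1,3,5,7,9,11,13,15): XOR of data positions = 0⊕1⊕1⊕0⊕1⊕1⊕0 = 0
p2 (pos 2,3,6,7,10,11,14,15): XOR of data positions = 0⊕1⊕1⊕0⊕1⊕0⊕0 = 1
p4 (pos 4,5,6,7,12,13,14,15): XOR of data positions = 1⊕1⊕1⊕1⊕1⊕0⊕0 = 1
p8 (pos 8,9,10,11,12,13,14,15): XOR of data positions = 0⊕0⊕1⊕1⊕1⊕0⊕0 = 1
Codeword: 010111110011100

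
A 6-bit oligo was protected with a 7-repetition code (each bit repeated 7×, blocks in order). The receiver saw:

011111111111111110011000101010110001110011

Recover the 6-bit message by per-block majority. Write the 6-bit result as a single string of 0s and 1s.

111001

Block 1 (0111111): 6 ones → 1
Block 2 (1111111): 7 ones → 1
Block 3 (1110011): 5 ones → 1
Block 4 (0001010): 2 ones → 0
Block 5 (1011000): 3 ones → 0
Block 6 (1110011): 5 ones → 1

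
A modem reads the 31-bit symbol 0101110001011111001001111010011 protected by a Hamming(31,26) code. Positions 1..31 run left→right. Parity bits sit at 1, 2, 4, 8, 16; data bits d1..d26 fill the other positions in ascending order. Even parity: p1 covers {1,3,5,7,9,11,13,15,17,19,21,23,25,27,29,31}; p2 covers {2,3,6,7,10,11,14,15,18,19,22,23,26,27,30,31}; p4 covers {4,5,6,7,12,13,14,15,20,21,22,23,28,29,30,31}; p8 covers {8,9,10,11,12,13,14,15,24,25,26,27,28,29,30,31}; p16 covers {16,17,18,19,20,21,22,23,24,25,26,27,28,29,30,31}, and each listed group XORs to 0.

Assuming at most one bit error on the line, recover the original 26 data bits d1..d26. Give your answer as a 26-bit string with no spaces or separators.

01100101111001000111010011

s1 (pos 1,3,5,7,9,11,13,15,17,19,21,23,25,27,29,31): 0⊕0⊕1⊕0⊕0⊕0⊕1⊕1⊕0⊕1⊕0⊕1⊕1⊕1⊕0⊕1 = 0
s2 (pos 2,3,6,7,10,11,14,15,18,19,22,23,26,27,30,31): 1⊕0⊕1⊕0⊕1⊕0⊕1⊕1⊕0⊕1⊕1⊕1⊕0⊕1⊕1⊕1 = 1
s4 (pos 4,5,6,7,12,13,14,15,20,21,22,23,28,29,30,31): 1⊕1⊕1⊕0⊕1⊕1⊕1⊕1⊕0⊕0⊕1⊕1⊕0⊕0⊕1⊕1 = 1
s8 (pos 8,9,10,11,12,13,14,15,24,25,26,27,28,29,30,31): 0⊕0⊕1⊕0⊕1⊕1⊕1⊕1⊕1⊕1⊕0⊕1⊕0⊕0⊕1⊕1 = 0
s16 (pos 16,17,18,19,20,21,22,23,24,25,26,27,28,29,30,31): 1⊕0⊕0⊕1⊕0⊕0⊕1⊕1⊕1⊕1⊕0⊕1⊕0⊕0⊕1⊕1 = 1
Syndrome s16…s1 = 10110 → error at position 22.
Flip position 22: 0101110001011111001001111010011 → 0101110001011111001000111010011
Read data bits from positions 3,5,6,7,9,10,11,12,13,14,15,17,18,19,20,21,22,23,24,25,26,27,28,29,30,31: 01100101111001000111010011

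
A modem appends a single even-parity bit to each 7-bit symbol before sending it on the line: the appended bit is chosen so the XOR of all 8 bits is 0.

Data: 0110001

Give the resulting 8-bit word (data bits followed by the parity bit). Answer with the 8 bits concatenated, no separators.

XOR of the 7 data bits: 0⊕1⊕1⊕0⊕0⊕0⊕1 = 1
Parity bit = 1 (so all 8 bits XOR to 0).

01100011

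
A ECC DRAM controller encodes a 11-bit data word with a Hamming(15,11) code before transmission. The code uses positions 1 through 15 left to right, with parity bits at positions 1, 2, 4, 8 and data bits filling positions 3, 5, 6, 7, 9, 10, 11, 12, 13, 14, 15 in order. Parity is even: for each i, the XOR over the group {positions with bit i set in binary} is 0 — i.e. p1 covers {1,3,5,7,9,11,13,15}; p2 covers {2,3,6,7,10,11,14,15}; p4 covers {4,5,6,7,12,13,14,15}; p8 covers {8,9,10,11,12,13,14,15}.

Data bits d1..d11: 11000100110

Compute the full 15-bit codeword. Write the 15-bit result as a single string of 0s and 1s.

111110010100110

Place data at non-parity positions: p1 p2 1 p4 1 0 0 p8 0 1 0 0 1 1 0
p1 (pos 1,3,5,7,9,11,13,15): XOR of data positions = 1⊕1⊕0⊕0⊕0⊕1⊕0 = 1
p2 (pos 2,3,6,7,10,11,14,15): XOR of data positions = 1⊕0⊕0⊕1⊕0⊕1⊕0 = 1
p4 (pos 4,5,6,7,12,13,14,15): XOR of data positions = 1⊕0⊕0⊕0⊕1⊕1⊕0 = 1
p8 (pos 8,9,10,11,12,13,14,15): XOR of data positions = 0⊕1⊕0⊕0⊕1⊕1⊕0 = 1
Codeword: 111110010100110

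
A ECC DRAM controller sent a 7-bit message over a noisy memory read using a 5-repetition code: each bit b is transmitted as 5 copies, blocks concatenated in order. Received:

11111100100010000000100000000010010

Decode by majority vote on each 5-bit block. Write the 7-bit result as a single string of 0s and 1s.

Block 1 (11111): 5 ones → 1
Block 2 (10010): 2 ones → 0
Block 3 (00100): 1 one → 0
Block 4 (00000): 0 ones → 0
Block 5 (10000): 1 one → 0
Block 6 (00000): 0 ones → 0
Block 7 (10010): 2 ones → 0

1000000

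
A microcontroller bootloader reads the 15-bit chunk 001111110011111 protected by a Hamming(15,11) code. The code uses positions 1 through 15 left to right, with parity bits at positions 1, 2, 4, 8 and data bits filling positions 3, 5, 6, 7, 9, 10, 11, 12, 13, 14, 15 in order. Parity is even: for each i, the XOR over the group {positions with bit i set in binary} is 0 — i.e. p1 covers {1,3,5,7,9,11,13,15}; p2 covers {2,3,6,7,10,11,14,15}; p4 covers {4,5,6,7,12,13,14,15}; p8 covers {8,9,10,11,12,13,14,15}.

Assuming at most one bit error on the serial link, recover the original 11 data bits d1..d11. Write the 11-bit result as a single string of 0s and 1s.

11110011111

s1 (pos 1,3,5,7,9,11,13,15): 0⊕1⊕1⊕1⊕0⊕1⊕1⊕1 = 0
s2 (pos 2,3,6,7,10,11,14,15): 0⊕1⊕1⊕1⊕0⊕1⊕1⊕1 = 0
s4 (pos 4,5,6,7,12,13,14,15): 1⊕1⊕1⊕1⊕1⊕1⊕1⊕1 = 0
s8 (pos 8,9,10,11,12,13,14,15): 1⊕0⊕0⊕1⊕1⊕1⊕1⊕1 = 0
Syndrome s8…s1 = 0000 → no error.
Read data bits from positions 3,5,6,7,9,10,11,12,13,14,15: 11110011111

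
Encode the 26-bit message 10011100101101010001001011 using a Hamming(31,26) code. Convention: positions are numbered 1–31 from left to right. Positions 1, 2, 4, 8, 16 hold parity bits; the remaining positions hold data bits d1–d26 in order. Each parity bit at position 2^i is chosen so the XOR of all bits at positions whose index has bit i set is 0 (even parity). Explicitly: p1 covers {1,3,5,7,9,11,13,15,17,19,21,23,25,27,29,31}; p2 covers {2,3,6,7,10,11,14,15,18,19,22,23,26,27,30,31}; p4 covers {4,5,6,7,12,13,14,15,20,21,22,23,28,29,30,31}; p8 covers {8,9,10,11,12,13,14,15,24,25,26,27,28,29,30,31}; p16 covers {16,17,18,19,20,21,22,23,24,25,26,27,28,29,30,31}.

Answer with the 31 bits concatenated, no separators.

Place data at non-parity positions: p1 p2 1 p4 0 0 1 p8 1 1 0 0 1 0 1 p16 1 0 1 0 1 0 0 0 1 0 0 1 0 1 1
p1 (pos 1,3,5,7,9,11,13,15,17,19,21,23,25,27,29,31): XOR of data positions = 1⊕0⊕1⊕1⊕0⊕1⊕1⊕1⊕1⊕1⊕0⊕1⊕0⊕0⊕1 = 0
p2 (pos 2,3,6,7,10,11,14,15,18,19,22,23,26,27,30,31): XOR of data positions = 1⊕0⊕1⊕1⊕0⊕0⊕1⊕0⊕1⊕0⊕0⊕0⊕0⊕1⊕1 = 1
p4 (pos 4,5,6,7,12,13,14,15,20,21,22,23,28,29,30,31): XOR of data positions = 0⊕0⊕1⊕0⊕1⊕0⊕1⊕0⊕1⊕0⊕0⊕1⊕0⊕1⊕1 = 1
p8 (pos 8,9,10,11,12,13,14,15,24,25,26,27,28,29,30,31): XOR of data positions = 1⊕1⊕0⊕0⊕1⊕0⊕1⊕0⊕1⊕0⊕0⊕1⊕0⊕1⊕1 = 0
p16 (pos 16,17,18,19,20,21,22,23,24,25,26,27,28,29,30,31): XOR of data positions = 1⊕0⊕1⊕0⊕1⊕0⊕0⊕0⊕1⊕0⊕0⊕1⊕0⊕1⊕1 = 1
Codeword: 0111001011001011101010001001011

0111001011001011101010001001011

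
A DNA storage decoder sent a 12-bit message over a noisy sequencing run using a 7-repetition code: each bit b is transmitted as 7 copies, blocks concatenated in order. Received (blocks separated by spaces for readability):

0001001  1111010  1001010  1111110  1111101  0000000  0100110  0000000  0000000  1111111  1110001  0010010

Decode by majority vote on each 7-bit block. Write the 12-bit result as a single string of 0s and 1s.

Block 1 (0001001): 2 ones → 0
Block 2 (1111010): 5 ones → 1
Block 3 (1001010): 3 ones → 0
Block 4 (1111110): 6 ones → 1
Block 5 (1111101): 6 ones → 1
Block 6 (0000000): 0 ones → 0
Block 7 (0100110): 3 ones → 0
Block 8 (0000000): 0 ones → 0
Block 9 (0000000): 0 ones → 0
Block 10 (1111111): 7 ones → 1
Block 11 (1110001): 4 ones → 1
Block 12 (0010010): 2 ones → 0

010110000110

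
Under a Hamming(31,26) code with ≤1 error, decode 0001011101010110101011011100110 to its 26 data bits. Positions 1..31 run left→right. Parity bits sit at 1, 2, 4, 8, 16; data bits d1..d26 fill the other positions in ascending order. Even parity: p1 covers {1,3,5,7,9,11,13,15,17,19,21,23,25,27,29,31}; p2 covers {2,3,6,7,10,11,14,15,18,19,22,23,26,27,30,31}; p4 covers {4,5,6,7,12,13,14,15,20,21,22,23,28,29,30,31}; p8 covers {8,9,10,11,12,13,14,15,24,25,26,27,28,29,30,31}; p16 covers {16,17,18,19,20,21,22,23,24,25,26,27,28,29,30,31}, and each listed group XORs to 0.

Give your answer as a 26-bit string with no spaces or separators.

00110101011100011011100110

s1 (pos 1,3,5,7,9,11,13,15,17,19,21,23,25,27,29,31): 0⊕0⊕0⊕1⊕0⊕0⊕0⊕1⊕1⊕1⊕1⊕0⊕1⊕0⊕1⊕0 = 1
s2 (pos 2,3,6,7,10,11,14,15,18,19,22,23,26,27,30,31): 0⊕0⊕1⊕1⊕1⊕0⊕1⊕1⊕0⊕1⊕1⊕0⊕1⊕0⊕1⊕0 = 1
s4 (pos 4,5,6,7,12,13,14,15,20,21,22,23,28,29,30,31): 1⊕0⊕1⊕1⊕1⊕0⊕1⊕1⊕0⊕1⊕1⊕0⊕0⊕1⊕1⊕0 = 0
s8 (pos 8,9,10,11,12,13,14,15,24,25,26,27,28,29,30,31): 1⊕0⊕1⊕0⊕1⊕0⊕1⊕1⊕1⊕1⊕1⊕0⊕0⊕1⊕1⊕0 = 0
s16 (pos 16,17,18,19,20,21,22,23,24,25,26,27,28,29,30,31): 0⊕1⊕0⊕1⊕0⊕1⊕1⊕0⊕1⊕1⊕1⊕0⊕0⊕1⊕1⊕0 = 1
Syndrome s16…s1 = 10011 → error at position 19.
Flip position 19: 0001011101010110101011011100110 → 0001011101010110100011011100110
Read data bits from positions 3,5,6,7,9,10,11,12,13,14,15,17,18,19,20,21,22,23,24,25,26,27,28,29,30,31: 00110101011100011011100110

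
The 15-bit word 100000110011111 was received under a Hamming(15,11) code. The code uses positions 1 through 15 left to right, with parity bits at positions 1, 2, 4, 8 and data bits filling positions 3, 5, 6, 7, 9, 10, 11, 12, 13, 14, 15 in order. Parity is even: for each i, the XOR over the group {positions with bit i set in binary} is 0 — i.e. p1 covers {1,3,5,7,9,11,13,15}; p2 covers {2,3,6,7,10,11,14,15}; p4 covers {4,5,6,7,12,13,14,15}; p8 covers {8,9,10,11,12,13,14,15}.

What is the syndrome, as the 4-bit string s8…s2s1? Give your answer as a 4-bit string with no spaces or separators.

0101

s1 (pos 1,3,5,7,9,11,13,15): 1⊕0⊕0⊕1⊕0⊕1⊕1⊕1 = 1
s2 (pos 2,3,6,7,10,11,14,15): 0⊕0⊕0⊕1⊕0⊕1⊕1⊕1 = 0
s4 (pos 4,5,6,7,12,13,14,15): 0⊕0⊕0⊕1⊕1⊕1⊕1⊕1 = 1
s8 (pos 8,9,10,11,12,13,14,15): 1⊕0⊕0⊕1⊕1⊕1⊕1⊕1 = 0
Syndrome s8…s1 = 0101 → error at position 5.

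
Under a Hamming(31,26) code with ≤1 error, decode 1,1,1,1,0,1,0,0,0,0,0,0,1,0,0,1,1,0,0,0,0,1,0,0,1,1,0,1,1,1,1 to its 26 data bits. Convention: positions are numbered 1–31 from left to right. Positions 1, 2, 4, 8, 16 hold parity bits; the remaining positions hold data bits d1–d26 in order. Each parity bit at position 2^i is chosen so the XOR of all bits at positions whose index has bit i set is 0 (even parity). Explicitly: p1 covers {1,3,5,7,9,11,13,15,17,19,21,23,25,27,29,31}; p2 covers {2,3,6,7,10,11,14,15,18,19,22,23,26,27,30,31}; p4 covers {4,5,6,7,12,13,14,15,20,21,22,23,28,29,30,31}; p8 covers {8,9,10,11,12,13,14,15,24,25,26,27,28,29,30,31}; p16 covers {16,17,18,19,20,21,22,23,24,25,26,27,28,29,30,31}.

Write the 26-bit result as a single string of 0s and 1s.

10100000100100001001111111

s1 (pos 1,3,5,7,9,11,13,15,17,19,21,23,25,27,29,31): 1⊕1⊕0⊕0⊕0⊕0⊕1⊕0⊕1⊕0⊕0⊕0⊕1⊕0⊕1⊕1 = 1
s2 (pos 2,3,6,7,10,11,14,15,18,19,22,23,26,27,30,31): 1⊕1⊕1⊕0⊕0⊕0⊕0⊕0⊕0⊕0⊕1⊕0⊕1⊕0⊕1⊕1 = 1
s4 (pos 4,5,6,7,12,13,14,15,20,21,22,23,28,29,30,31): 1⊕0⊕1⊕0⊕0⊕1⊕0⊕0⊕0⊕0⊕1⊕0⊕1⊕1⊕1⊕1 = 0
s8 (pos 8,9,10,11,12,13,14,15,24,25,26,27,28,29,30,31): 0⊕0⊕0⊕0⊕0⊕1⊕0⊕0⊕0⊕1⊕1⊕0⊕1⊕1⊕1⊕1 = 1
s16 (pos 16,17,18,19,20,21,22,23,24,25,26,27,28,29,30,31): 1⊕1⊕0⊕0⊕0⊕0⊕1⊕0⊕0⊕1⊕1⊕0⊕1⊕1⊕1⊕1 = 1
Syndrome s16…s1 = 11011 → error at position 27.
Flip position 27: 1111010000001001100001001101111 → 1111010000001001100001001111111
Read data bits from positions 3,5,6,7,9,10,11,12,13,14,15,17,18,19,20,21,22,23,24,25,26,27,28,29,30,31: 10100000100100001001111111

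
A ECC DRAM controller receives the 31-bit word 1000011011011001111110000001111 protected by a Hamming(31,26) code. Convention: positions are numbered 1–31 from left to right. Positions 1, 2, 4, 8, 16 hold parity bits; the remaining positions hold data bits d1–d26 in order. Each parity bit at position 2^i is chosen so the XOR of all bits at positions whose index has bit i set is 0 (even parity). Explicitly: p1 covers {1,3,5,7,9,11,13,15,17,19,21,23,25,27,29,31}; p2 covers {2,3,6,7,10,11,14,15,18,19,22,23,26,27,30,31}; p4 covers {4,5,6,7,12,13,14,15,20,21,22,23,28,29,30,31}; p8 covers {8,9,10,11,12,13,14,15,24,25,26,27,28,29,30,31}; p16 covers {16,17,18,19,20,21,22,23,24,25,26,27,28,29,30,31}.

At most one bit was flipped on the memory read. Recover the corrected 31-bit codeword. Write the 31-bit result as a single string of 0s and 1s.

1010011011011001111110000001111

s1 (pos 1,3,5,7,9,11,13,15,17,19,21,23,25,27,29,31): 1⊕0⊕0⊕1⊕1⊕0⊕1⊕0⊕1⊕1⊕1⊕0⊕0⊕0⊕1⊕1 = 1
s2 (pos 2,3,6,7,10,11,14,15,18,19,22,23,26,27,30,31): 0⊕0⊕1⊕1⊕1⊕0⊕0⊕0⊕1⊕1⊕0⊕0⊕0⊕0⊕1⊕1 = 1
s4 (pos 4,5,6,7,12,13,14,15,20,21,22,23,28,29,30,31): 0⊕0⊕1⊕1⊕1⊕1⊕0⊕0⊕1⊕1⊕0⊕0⊕1⊕1⊕1⊕1 = 0
s8 (pos 8,9,10,11,12,13,14,15,24,25,26,27,28,29,30,31): 0⊕1⊕1⊕0⊕1⊕1⊕0⊕0⊕0⊕0⊕0⊕0⊕1⊕1⊕1⊕1 = 0
s16 (pos 16,17,18,19,20,21,22,23,24,25,26,27,28,29,30,31): 1⊕1⊕1⊕1⊕1⊕1⊕0⊕0⊕0⊕0⊕0⊕0⊕1⊕1⊕1⊕1 = 0
Syndrome s16…s1 = 00011 → error at position 3.
Flip position 3: 1000011011011001111110000001111 → 1010011011011001111110000001111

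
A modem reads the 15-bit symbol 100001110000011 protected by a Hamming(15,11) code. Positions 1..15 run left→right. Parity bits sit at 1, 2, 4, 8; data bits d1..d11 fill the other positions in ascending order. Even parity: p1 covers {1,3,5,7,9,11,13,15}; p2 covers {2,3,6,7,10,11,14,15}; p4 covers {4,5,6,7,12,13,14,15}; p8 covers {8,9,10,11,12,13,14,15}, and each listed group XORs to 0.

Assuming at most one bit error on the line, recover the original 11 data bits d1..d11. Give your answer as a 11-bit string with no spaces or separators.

s1 (pos 1,3,5,7,9,11,13,15): 1⊕0⊕0⊕1⊕0⊕0⊕0⊕1 = 1
s2 (pos 2,3,6,7,10,11,14,15): 0⊕0⊕1⊕1⊕0⊕0⊕1⊕1 = 0
s4 (pos 4,5,6,7,12,13,14,15): 0⊕0⊕1⊕1⊕0⊕0⊕1⊕1 = 0
s8 (pos 8,9,10,11,12,13,14,15): 1⊕0⊕0⊕0⊕0⊕0⊕1⊕1 = 1
Syndrome s8…s1 = 1001 → error at position 9.
Flip position 9: 100001110000011 → 100001111000011
Read data bits from positions 3,5,6,7,9,10,11,12,13,14,15: 00111000011

00111000011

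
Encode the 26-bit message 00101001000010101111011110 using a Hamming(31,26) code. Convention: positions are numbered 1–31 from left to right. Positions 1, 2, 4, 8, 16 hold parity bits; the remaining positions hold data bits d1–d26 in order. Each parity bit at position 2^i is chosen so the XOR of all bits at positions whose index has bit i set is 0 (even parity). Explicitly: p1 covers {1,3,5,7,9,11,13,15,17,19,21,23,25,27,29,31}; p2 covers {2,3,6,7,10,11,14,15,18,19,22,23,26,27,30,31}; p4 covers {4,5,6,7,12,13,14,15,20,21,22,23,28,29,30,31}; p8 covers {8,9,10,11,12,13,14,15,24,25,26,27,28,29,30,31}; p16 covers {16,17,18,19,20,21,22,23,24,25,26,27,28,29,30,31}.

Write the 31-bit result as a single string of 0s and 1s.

Place data at non-parity positions: p1 p2 0 p4 0 1 0 p8 1 0 0 1 0 0 0 p16 0 1 0 1 0 1 1 1 1 0 1 1 1 1 0
p1 (pos 1,3,5,7,9,11,13,15,17,19,21,23,25,27,29,31): XOR of data positions = 0⊕0⊕0⊕1⊕0⊕0⊕0⊕0⊕0⊕0⊕1⊕1⊕1⊕1⊕0 = 1
p2 (pos 2,3,6,7,10,11,14,15,18,19,22,23,26,27,30,31): XOR of data positions = 0⊕1⊕0⊕0⊕0⊕0⊕0⊕1⊕0⊕1⊕1⊕0⊕1⊕1⊕0 = 0
p4 (pos 4,5,6,7,12,13,14,15,20,21,22,23,28,29,30,31): XOR of data positions = 0⊕1⊕0⊕1⊕0⊕0⊕0⊕1⊕0⊕1⊕1⊕1⊕1⊕1⊕0 = 0
p8 (pos 8,9,10,11,12,13,14,15,24,25,26,27,28,29,30,31): XOR of data positions = 1⊕0⊕0⊕1⊕0⊕0⊕0⊕1⊕1⊕0⊕1⊕1⊕1⊕1⊕0 = 0
p16 (pos 16,17,18,19,20,21,22,23,24,25,26,27,28,29,30,31): XOR of data positions = 0⊕1⊕0⊕1⊕0⊕1⊕1⊕1⊕1⊕0⊕1⊕1⊕1⊕1⊕0 = 0
Codeword: 1000010010010000010101111011110

1000010010010000010101111011110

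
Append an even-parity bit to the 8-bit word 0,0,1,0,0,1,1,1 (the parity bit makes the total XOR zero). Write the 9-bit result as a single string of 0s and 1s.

001001110

XOR of the 8 data bits: 0⊕0⊕1⊕0⊕0⊕1⊕1⊕1 = 0
Parity bit = 0 (so all 9 bits XOR to 0).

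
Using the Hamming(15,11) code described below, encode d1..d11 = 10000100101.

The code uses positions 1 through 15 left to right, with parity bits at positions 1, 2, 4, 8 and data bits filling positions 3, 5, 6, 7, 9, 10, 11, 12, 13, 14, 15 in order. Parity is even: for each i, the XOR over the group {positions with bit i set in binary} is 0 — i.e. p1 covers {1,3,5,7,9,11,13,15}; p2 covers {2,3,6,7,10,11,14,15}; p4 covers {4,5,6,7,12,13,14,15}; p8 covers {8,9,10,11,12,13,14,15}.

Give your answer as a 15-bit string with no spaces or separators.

Place data at non-parity positions: p1 p2 1 p4 0 0 0 p8 0 1 0 0 1 0 1
p1 (pos 1,3,5,7,9,11,13,15): XOR of data positions = 1⊕0⊕0⊕0⊕0⊕1⊕1 = 1
p2 (pos 2,3,6,7,10,11,14,15): XOR of data positions = 1⊕0⊕0⊕1⊕0⊕0⊕1 = 1
p4 (pos 4,5,6,7,12,13,14,15): XOR of data positions = 0⊕0⊕0⊕0⊕1⊕0⊕1 = 0
p8 (pos 8,9,10,11,12,13,14,15): XOR of data positions = 0⊕1⊕0⊕0⊕1⊕0⊕1 = 1
Codeword: 111000010100101

111000010100101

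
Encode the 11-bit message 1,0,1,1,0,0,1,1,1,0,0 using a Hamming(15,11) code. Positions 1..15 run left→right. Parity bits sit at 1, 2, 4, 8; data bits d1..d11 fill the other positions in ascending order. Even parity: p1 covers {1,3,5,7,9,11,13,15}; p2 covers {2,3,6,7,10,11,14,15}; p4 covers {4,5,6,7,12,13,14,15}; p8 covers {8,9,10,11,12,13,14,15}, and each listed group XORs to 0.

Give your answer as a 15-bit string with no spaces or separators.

001001110011100

Place data at non-parity positions: p1 p2 1 p4 0 1 1 p8 0 0 1 1 1 0 0
p1 (pos 1,3,5,7,9,11,13,15): XOR of data positions = 1⊕0⊕1⊕0⊕1⊕1⊕0 = 0
p2 (pos 2,3,6,7,10,11,14,15): XOR of data positions = 1⊕1⊕1⊕0⊕1⊕0⊕0 = 0
p4 (pos 4,5,6,7,12,13,14,15): XOR of data positions = 0⊕1⊕1⊕1⊕1⊕0⊕0 = 0
p8 (pos 8,9,10,11,12,13,14,15): XOR of data positions = 0⊕0⊕1⊕1⊕1⊕0⊕0 = 1
Codeword: 001001110011100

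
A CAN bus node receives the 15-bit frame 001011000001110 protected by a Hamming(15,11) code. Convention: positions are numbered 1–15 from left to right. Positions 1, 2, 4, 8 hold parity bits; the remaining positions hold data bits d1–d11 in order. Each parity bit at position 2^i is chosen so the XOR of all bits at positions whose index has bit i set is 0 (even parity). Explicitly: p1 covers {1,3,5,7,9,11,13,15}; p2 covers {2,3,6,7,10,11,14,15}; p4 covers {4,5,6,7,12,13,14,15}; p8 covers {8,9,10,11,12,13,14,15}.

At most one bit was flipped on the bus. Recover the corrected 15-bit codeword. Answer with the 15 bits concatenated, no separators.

001011000001111

s1 (pos 1,3,5,7,9,11,13,15): 0⊕1⊕1⊕0⊕0⊕0⊕1⊕0 = 1
s2 (pos 2,3,6,7,10,11,14,15): 0⊕1⊕1⊕0⊕0⊕0⊕1⊕0 = 1
s4 (pos 4,5,6,7,12,13,14,15): 0⊕1⊕1⊕0⊕1⊕1⊕1⊕0 = 1
s8 (pos 8,9,10,11,12,13,14,15): 0⊕0⊕0⊕0⊕1⊕1⊕1⊕0 = 1
Syndrome s8…s1 = 1111 → error at position 15.
Flip position 15: 001011000001110 → 001011000001111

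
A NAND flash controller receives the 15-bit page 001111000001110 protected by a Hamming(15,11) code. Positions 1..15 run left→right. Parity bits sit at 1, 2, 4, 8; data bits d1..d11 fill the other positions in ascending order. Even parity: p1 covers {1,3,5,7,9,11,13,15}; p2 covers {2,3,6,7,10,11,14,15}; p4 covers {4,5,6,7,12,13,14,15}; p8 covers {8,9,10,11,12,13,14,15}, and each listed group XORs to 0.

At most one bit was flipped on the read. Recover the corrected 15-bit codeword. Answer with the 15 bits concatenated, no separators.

001111000011110

s1 (pos 1,3,5,7,9,11,13,15): 0⊕1⊕1⊕0⊕0⊕0⊕1⊕0 = 1
s2 (pos 2,3,6,7,10,11,14,15): 0⊕1⊕1⊕0⊕0⊕0⊕1⊕0 = 1
s4 (pos 4,5,6,7,12,13,14,15): 1⊕1⊕1⊕0⊕1⊕1⊕1⊕0 = 0
s8 (pos 8,9,10,11,12,13,14,15): 0⊕0⊕0⊕0⊕1⊕1⊕1⊕0 = 1
Syndrome s8…s1 = 1011 → error at position 11.
Flip position 11: 001111000001110 → 001111000011110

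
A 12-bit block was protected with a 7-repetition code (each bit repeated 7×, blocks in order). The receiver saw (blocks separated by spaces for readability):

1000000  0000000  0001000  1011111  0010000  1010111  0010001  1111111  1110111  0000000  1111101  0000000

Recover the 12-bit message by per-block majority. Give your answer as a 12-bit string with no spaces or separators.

Block 1 (1000000): 1 one → 0
Block 2 (0000000): 0 ones → 0
Block 3 (0001000): 1 one → 0
Block 4 (1011111): 6 ones → 1
Block 5 (0010000): 1 one → 0
Block 6 (1010111): 5 ones → 1
Block 7 (0010001): 2 ones → 0
Block 8 (1111111): 7 ones → 1
Block 9 (1110111): 6 ones → 1
Block 10 (0000000): 0 ones → 0
Block 11 (1111101): 6 ones → 1
Block 12 (0000000): 0 ones → 0

000101011010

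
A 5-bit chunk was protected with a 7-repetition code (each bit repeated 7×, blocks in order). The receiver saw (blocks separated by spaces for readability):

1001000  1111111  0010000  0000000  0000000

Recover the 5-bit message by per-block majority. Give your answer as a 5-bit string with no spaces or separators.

01000

Block 1 (1001000): 2 ones → 0
Block 2 (1111111): 7 ones → 1
Block 3 (0010000): 1 one → 0
Block 4 (0000000): 0 ones → 0
Block 5 (0000000): 0 ones → 0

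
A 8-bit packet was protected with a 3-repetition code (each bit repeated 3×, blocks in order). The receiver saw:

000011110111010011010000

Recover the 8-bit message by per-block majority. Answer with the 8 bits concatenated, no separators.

01110100

Block 1 (000): 0 ones → 0
Block 2 (011): 2 ones → 1
Block 3 (110): 2 ones → 1
Block 4 (111): 3 ones → 1
Block 5 (010): 1 one → 0
Block 6 (011): 2 ones → 1
Block 7 (010): 1 one → 0
Block 8 (000): 0 ones → 0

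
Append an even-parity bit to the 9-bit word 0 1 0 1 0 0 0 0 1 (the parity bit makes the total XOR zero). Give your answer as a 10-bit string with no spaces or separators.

0101000011

XOR of the 9 data bits: 0⊕1⊕0⊕1⊕0⊕0⊕0⊕0⊕1 = 1
Parity bit = 1 (so all 10 bits XOR to 0).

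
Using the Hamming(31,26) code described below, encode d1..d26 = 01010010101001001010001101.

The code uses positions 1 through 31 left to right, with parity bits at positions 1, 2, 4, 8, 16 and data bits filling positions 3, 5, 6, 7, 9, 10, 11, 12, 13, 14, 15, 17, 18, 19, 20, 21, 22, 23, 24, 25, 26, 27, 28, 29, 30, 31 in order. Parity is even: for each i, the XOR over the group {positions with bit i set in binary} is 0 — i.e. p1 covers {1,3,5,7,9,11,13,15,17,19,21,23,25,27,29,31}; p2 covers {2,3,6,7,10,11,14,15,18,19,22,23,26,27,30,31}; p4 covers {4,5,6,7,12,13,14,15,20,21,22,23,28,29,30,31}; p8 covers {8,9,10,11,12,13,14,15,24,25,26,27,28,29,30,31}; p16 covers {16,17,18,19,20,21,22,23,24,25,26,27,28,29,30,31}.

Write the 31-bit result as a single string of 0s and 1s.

0000101100101010001001010001101

Place data at non-parity positions: p1 p2 0 p4 1 0 1 p8 0 0 1 0 1 0 1 p16 0 0 1 0 0 1 0 1 0 0 0 1 1 0 1
p1 (pos 1,3,5,7,9,11,13,15,17,19,21,23,25,27,29,31): XOR of data positions = 0⊕1⊕1⊕0⊕1⊕1⊕1⊕0⊕1⊕0⊕0⊕0⊕0⊕1⊕1 = 0
p2 (pos 2,3,6,7,10,11,14,15,18,19,22,23,26,27,30,31): XOR of data positions = 0⊕0⊕1⊕0⊕1⊕0⊕1⊕0⊕1⊕1⊕0⊕0⊕0⊕0⊕1 = 0
p4 (pos 4,5,6,7,12,13,14,15,20,21,22,23,28,29,30,31): XOR of data positions = 1⊕0⊕1⊕0⊕1⊕0⊕1⊕0⊕0⊕1⊕0⊕1⊕1⊕0⊕1 = 0
p8 (pos 8,9,10,11,12,13,14,15,24,25,26,27,28,29,30,31): XOR of data positions = 0⊕0⊕1⊕0⊕1⊕0⊕1⊕1⊕0⊕0⊕0⊕1⊕1⊕0⊕1 = 1
p16 (pos 16,17,18,19,20,21,22,23,24,25,26,27,28,29,30,31): XOR of data positions = 0⊕0⊕1⊕0⊕0⊕1⊕0⊕1⊕0⊕0⊕0⊕1⊕1⊕0⊕1 = 0
Codeword: 0000101100101010001001010001101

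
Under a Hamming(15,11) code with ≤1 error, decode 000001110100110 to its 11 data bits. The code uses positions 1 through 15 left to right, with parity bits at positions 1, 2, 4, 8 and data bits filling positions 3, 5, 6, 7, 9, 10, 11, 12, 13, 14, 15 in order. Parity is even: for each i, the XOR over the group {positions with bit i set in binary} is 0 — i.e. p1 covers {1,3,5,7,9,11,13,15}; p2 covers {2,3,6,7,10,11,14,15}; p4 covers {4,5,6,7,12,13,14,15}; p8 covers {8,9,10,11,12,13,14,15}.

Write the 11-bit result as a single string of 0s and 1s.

00110100110

s1 (pos 1,3,5,7,9,11,13,15): 0⊕0⊕0⊕1⊕0⊕0⊕1⊕0 = 0
s2 (pos 2,3,6,7,10,11,14,15): 0⊕0⊕1⊕1⊕1⊕0⊕1⊕0 = 0
s4 (pos 4,5,6,7,12,13,14,15): 0⊕0⊕1⊕1⊕0⊕1⊕1⊕0 = 0
s8 (pos 8,9,10,11,12,13,14,15): 1⊕0⊕1⊕0⊕0⊕1⊕1⊕0 = 0
Syndrome s8…s1 = 0000 → no error.
Read data bits from positions 3,5,6,7,9,10,11,12,13,14,15: 00110100110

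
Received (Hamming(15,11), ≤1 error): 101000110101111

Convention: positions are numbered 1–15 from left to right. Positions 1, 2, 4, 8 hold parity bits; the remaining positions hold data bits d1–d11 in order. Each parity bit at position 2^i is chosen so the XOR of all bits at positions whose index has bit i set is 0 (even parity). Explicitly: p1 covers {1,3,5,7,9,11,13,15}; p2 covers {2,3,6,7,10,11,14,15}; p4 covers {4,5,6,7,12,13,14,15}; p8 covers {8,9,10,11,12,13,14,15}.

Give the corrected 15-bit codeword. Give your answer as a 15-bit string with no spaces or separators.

101000010101111

s1 (pos 1,3,5,7,9,11,13,15): 1⊕1⊕0⊕1⊕0⊕0⊕1⊕1 = 1
s2 (pos 2,3,6,7,10,11,14,15): 0⊕1⊕0⊕1⊕1⊕0⊕1⊕1 = 1
s4 (pos 4,5,6,7,12,13,14,15): 0⊕0⊕0⊕1⊕1⊕1⊕1⊕1 = 1
s8 (pos 8,9,10,11,12,13,14,15): 1⊕0⊕1⊕0⊕1⊕1⊕1⊕1 = 0
Syndrome s8…s1 = 0111 → error at position 7.
Flip position 7: 101000110101111 → 101000010101111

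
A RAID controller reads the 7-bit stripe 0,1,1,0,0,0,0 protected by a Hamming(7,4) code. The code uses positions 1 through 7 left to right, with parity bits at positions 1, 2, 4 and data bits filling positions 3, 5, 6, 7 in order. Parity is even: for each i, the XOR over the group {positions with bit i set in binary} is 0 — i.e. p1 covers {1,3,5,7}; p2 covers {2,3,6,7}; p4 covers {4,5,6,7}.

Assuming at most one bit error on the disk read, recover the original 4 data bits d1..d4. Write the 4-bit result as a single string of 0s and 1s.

s1 (pos 1,3,5,7): 0⊕1⊕0⊕0 = 1
s2 (pos 2,3,6,7): 1⊕1⊕0⊕0 = 0
s4 (pos 4,5,6,7): 0⊕0⊕0⊕0 = 0
Syndrome s4…s1 = 001 → error at position 1.
Flip position 1: 0110000 → 1110000
Read data bits from positions 3,5,6,7: 1000

1000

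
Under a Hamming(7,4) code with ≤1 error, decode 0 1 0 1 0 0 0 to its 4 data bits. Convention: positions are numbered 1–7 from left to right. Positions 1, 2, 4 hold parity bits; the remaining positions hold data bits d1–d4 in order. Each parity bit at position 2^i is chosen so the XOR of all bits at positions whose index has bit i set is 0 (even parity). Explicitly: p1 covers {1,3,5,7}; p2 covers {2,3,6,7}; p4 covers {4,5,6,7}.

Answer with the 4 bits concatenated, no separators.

s1 (pos 1,3,5,7): 0⊕0⊕0⊕0 = 0
s2 (pos 2,3,6,7): 1⊕0⊕0⊕0 = 1
s4 (pos 4,5,6,7): 1⊕0⊕0⊕0 = 1
Syndrome s4…s1 = 110 → error at position 6.
Flip position 6: 0101000 → 0101010
Read data bits from positions 3,5,6,7: 0010

0010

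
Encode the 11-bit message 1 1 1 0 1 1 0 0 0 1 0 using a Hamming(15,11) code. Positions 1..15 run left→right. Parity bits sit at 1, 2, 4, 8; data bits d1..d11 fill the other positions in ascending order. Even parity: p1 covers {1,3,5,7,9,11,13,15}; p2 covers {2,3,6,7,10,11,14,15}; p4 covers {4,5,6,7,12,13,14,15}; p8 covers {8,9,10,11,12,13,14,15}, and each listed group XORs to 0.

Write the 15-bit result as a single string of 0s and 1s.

Place data at non-parity positions: p1 p2 1 p4 1 1 0 p8 1 1 0 0 0 1 0
p1 (pos 1,3,5,7,9,11,13,15): XOR of data positions = 1⊕1⊕0⊕1⊕0⊕0⊕0 = 1
p2 (pos 2,3,6,7,10,11,14,15): XOR of data positions = 1⊕1⊕0⊕1⊕0⊕1⊕0 = 0
p4 (pos 4,5,6,7,12,13,14,15): XOR of data positions = 1⊕1⊕0⊕0⊕0⊕1⊕0 = 1
p8 (pos 8,9,10,11,12,13,14,15): XOR of data positions = 1⊕1⊕0⊕0⊕0⊕1⊕0 = 1
Codeword: 101111011100010

101111011100010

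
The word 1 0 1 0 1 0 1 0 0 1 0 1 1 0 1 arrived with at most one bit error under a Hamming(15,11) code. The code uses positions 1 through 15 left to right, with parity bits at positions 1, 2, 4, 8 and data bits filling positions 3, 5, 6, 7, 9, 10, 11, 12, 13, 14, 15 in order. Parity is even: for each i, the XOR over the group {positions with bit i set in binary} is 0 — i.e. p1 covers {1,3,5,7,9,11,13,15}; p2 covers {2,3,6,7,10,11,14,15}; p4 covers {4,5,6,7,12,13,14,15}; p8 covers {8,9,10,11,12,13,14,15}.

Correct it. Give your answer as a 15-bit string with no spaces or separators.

101110100101101

s1 (pos 1,3,5,7,9,11,13,15): 1⊕1⊕1⊕1⊕0⊕0⊕1⊕1 = 0
s2 (pos 2,3,6,7,10,11,14,15): 0⊕1⊕0⊕1⊕1⊕0⊕0⊕1 = 0
s4 (pos 4,5,6,7,12,13,14,15): 0⊕1⊕0⊕1⊕1⊕1⊕0⊕1 = 1
s8 (pos 8,9,10,11,12,13,14,15): 0⊕0⊕1⊕0⊕1⊕1⊕0⊕1 = 0
Syndrome s8…s1 = 0100 → error at position 4.
Flip position 4: 101010100101101 → 101110100101101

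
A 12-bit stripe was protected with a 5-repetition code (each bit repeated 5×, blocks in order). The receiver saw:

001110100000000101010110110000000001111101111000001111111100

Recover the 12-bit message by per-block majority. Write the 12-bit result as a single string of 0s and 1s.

100110011011

Block 1 (00111): 3 ones → 1
Block 2 (01000): 1 one → 0
Block 3 (00000): 0 ones → 0
Block 4 (10101): 3 ones → 1
Block 5 (01101): 3 ones → 1
Block 6 (10000): 1 one → 0
Block 7 (00000): 0 ones → 0
Block 8 (11111): 5 ones → 1
Block 9 (01111): 4 ones → 1
Block 10 (00000): 0 ones → 0
Block 11 (11111): 5 ones → 1
Block 12 (11100): 3 ones → 1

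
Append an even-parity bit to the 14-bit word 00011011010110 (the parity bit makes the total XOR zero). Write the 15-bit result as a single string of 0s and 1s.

XOR of the 14 data bits: 0⊕0⊕0⊕1⊕1⊕0⊕1⊕1⊕0⊕1⊕0⊕1⊕1⊕0 = 1
Parity bit = 1 (so all 15 bits XOR to 0).

000110110101101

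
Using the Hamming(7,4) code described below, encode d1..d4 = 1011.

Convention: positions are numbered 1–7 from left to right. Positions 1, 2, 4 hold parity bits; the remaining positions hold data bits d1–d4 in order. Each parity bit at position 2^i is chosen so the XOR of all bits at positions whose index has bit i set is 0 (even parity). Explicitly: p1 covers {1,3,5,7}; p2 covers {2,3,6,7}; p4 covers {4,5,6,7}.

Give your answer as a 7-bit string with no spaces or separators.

Place data at non-parity positions: p1 p2 1 p4 0 1 1
p1 (pos 1,3,5,7): XOR of data positions = 1⊕0⊕1 = 0
p2 (pos 2,3,6,7): XOR of data positions = 1⊕1⊕1 = 1
p4 (pos 4,5,6,7): XOR of data positions = 0⊕1⊕1 = 0
Codeword: 0110011

0110011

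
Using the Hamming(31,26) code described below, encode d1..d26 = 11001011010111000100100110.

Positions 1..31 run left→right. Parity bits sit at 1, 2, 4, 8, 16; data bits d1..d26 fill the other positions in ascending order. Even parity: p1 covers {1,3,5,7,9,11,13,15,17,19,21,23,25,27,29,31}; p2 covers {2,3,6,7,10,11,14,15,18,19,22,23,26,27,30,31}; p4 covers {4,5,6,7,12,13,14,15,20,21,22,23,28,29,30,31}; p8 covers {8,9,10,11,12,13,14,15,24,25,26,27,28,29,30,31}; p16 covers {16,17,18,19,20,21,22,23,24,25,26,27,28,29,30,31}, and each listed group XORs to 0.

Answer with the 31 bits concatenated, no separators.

Place data at non-parity positions: p1 p2 1 p4 1 0 0 p8 1 0 1 1 0 1 0 p16 1 1 1 0 0 0 1 0 0 1 0 0 1 1 0
p1 (pos 1,3,5,7,9,11,13,15,17,19,21,23,25,27,29,31): XOR of data positions = 1⊕1⊕0⊕1⊕1⊕0⊕0⊕1⊕1⊕0⊕1⊕0⊕0⊕1⊕0 = 0
p2 (pos 2,3,6,7,10,11,14,15,18,19,22,23,26,27,30,31): XOR of data positions = 1⊕0⊕0⊕0⊕1⊕1⊕0⊕1⊕1⊕0⊕1⊕1⊕0⊕1⊕0 = 0
p4 (pos 4,5,6,7,12,13,14,15,20,21,22,23,28,29,30,31): XOR of data positions = 1⊕0⊕0⊕1⊕0⊕1⊕0⊕0⊕0⊕0⊕1⊕0⊕1⊕1⊕0 = 0
p8 (pos 8,9,10,11,12,13,14,15,24,25,26,27,28,29,30,31): XOR of data positions = 1⊕0⊕1⊕1⊕0⊕1⊕0⊕0⊕0⊕1⊕0⊕0⊕1⊕1⊕0 = 1
p16 (pos 16,17,18,19,20,21,22,23,24,25,26,27,28,29,30,31): XOR of data positions = 1⊕1⊕1⊕0⊕0⊕0⊕1⊕0⊕0⊕1⊕0⊕0⊕1⊕1⊕0 = 1
Codeword: 0010100110110101111000100100110

0010100110110101111000100100110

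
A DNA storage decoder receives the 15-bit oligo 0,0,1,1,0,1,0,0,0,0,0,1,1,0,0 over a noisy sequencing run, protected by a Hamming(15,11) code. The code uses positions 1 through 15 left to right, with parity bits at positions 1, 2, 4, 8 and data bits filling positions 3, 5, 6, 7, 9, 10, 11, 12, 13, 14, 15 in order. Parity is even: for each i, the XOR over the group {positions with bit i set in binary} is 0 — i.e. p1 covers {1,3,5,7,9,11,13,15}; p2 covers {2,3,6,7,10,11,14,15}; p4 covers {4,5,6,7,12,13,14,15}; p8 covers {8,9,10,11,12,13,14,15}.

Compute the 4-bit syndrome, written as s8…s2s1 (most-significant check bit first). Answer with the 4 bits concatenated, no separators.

s1 (pos 1,3,5,7,9,11,13,15): 0⊕1⊕0⊕0⊕0⊕0⊕1⊕0 = 0
s2 (pos 2,3,6,7,10,11,14,15): 0⊕1⊕1⊕0⊕0⊕0⊕0⊕0 = 0
s4 (pos 4,5,6,7,12,13,14,15): 1⊕0⊕1⊕0⊕1⊕1⊕0⊕0 = 0
s8 (pos 8,9,10,11,12,13,14,15): 0⊕0⊕0⊕0⊕1⊕1⊕0⊕0 = 0
Syndrome s8…s1 = 0000 → no error.

0000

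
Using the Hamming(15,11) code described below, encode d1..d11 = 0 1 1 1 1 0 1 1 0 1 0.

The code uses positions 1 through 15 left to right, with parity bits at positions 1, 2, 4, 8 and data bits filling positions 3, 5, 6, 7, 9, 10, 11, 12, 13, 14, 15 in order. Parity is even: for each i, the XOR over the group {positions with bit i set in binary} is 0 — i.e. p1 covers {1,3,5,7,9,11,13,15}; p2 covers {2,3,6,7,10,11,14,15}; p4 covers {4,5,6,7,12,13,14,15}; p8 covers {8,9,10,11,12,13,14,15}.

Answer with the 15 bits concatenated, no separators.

000111101011010

Place data at non-parity positions: p1 p2 0 p4 1 1 1 p8 1 0 1 1 0 1 0
p1 (pos 1,3,5,7,9,11,13,15): XOR of data positions = 0⊕1⊕1⊕1⊕1⊕0⊕0 = 0
p2 (pos 2,3,6,7,10,11,14,15): XOR of data positions = 0⊕1⊕1⊕0⊕1⊕1⊕0 = 0
p4 (pos 4,5,6,7,12,13,14,15): XOR of data positions = 1⊕1⊕1⊕1⊕0⊕1⊕0 = 1
p8 (pos 8,9,10,11,12,13,14,15): XOR of data positions = 1⊕0⊕1⊕1⊕0⊕1⊕0 = 0
Codeword: 000111101011010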